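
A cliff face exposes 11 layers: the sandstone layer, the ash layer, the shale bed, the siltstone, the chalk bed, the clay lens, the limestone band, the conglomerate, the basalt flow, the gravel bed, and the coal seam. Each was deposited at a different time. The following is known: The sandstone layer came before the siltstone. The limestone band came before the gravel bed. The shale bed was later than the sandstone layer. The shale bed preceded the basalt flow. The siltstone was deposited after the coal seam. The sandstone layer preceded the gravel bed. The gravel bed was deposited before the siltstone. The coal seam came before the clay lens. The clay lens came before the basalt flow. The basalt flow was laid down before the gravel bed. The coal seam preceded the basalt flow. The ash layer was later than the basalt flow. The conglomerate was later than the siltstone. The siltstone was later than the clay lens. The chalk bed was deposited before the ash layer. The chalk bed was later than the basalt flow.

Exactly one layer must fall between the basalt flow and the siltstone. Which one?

Tracing the constraints gives the basalt flow → the gravel bed → the siltstone, so the gravel bed sits after the basalt flow and before the siltstone.
No other layer is forced both after the basalt flow and before the siltstone.

the gravel bed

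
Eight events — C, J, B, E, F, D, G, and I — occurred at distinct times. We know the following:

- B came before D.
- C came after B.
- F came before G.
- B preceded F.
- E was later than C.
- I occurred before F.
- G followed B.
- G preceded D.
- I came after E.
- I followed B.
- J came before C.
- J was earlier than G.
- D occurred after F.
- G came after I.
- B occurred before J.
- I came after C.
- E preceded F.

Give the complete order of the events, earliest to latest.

B, J, C, E, I, F, G, D

The constraints fix every adjacent pair, so only one ordering works:
B → J → C → E → I → F → G → D.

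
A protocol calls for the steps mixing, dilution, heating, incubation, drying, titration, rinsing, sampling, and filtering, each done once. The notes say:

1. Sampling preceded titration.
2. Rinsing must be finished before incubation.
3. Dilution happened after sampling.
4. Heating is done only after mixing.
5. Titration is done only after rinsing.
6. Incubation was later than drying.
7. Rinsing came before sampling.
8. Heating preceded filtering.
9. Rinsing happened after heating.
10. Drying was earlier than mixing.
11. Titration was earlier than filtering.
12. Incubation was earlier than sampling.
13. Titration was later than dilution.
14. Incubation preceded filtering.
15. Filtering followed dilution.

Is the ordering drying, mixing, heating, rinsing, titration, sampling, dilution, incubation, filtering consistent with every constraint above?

The constraints require dilution before titration, but in the proposed sequence titration appears ahead of dilution. That one violation is enough.

no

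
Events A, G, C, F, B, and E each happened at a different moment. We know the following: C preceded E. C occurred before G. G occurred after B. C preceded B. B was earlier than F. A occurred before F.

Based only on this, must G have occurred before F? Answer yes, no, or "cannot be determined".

No chain of stated constraints runs from G to F, and none runs from F to G either.
So the relative order of G and F is not fixed by the given facts.

cannot be determined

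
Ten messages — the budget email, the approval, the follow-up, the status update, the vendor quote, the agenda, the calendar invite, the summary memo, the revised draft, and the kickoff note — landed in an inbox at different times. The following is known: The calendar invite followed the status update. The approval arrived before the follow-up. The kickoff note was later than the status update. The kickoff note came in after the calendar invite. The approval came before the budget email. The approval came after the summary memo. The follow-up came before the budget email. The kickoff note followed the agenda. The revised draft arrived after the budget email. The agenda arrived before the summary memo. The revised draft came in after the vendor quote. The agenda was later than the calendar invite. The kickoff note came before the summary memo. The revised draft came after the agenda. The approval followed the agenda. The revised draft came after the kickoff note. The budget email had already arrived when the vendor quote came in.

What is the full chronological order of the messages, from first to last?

the status update, the calendar invite, the agenda, the kickoff note, the summary memo, the approval, the follow-up, the budget email, the vendor quote, the revised draft

The constraints fix every adjacent pair, so only one ordering works:
the status update → the calendar invite → the agenda → the kickoff note → the summary memo → the approval → the follow-up → the budget email → the vendor quote → the revised draft.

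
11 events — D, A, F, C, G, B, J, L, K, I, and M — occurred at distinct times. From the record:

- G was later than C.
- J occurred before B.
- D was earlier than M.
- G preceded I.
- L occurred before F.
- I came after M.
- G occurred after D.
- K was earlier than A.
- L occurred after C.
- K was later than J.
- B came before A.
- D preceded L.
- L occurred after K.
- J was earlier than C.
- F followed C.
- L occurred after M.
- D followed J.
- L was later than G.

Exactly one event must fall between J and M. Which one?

D

Tracing the constraints gives J → D → M, so D sits after J and before M.
No other event is forced both after J and before M.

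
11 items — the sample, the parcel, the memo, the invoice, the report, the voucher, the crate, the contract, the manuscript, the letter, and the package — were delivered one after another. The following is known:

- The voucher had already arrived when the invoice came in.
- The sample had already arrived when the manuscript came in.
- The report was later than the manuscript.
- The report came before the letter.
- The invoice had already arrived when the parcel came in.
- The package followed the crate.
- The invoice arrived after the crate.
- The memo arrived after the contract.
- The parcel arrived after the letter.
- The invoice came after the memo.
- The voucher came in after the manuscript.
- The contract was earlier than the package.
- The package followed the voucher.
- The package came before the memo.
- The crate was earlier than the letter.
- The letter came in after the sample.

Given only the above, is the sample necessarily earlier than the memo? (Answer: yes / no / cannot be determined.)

Chain the constraints: the sample → the manuscript → the voucher → the package → the memo. Each link is directly stated, so the sample comes before the memo.

yes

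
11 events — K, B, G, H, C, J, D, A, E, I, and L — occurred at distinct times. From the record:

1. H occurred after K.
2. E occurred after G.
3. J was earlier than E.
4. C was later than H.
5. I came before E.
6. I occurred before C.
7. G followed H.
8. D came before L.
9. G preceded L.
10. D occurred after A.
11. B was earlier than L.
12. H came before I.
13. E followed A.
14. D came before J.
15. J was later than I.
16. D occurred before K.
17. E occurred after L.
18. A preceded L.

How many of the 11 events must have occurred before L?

Directly stated before L: A, B, D, and G.
H reaches L via H → G → L.
K reaches L via K → H → G → L.
No chain forces J (or any of the others) ahead of L.
That's A, B, D, G, H, and K — 6 in all.

6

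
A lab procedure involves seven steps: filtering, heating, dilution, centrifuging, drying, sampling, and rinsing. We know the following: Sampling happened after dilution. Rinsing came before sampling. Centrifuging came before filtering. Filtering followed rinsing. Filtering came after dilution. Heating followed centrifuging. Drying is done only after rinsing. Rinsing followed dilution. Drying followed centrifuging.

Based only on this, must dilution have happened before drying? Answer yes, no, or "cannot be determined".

Chain the constraints: dilution → rinsing → drying. Each link is directly stated, so dilution comes before drying.

yes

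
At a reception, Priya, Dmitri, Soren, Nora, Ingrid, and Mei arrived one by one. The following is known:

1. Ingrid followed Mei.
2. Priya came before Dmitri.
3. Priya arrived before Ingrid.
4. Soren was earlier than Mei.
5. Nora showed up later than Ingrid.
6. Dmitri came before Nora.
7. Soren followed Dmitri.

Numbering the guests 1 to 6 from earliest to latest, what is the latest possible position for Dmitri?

Dmitri must come before Ingrid, Mei, Nora, and Soren — 4 guests forced after them.
Everything else can be placed before Dmitri in some valid order, so Dmitri can sit as late as position 6 − 4 = 2.

2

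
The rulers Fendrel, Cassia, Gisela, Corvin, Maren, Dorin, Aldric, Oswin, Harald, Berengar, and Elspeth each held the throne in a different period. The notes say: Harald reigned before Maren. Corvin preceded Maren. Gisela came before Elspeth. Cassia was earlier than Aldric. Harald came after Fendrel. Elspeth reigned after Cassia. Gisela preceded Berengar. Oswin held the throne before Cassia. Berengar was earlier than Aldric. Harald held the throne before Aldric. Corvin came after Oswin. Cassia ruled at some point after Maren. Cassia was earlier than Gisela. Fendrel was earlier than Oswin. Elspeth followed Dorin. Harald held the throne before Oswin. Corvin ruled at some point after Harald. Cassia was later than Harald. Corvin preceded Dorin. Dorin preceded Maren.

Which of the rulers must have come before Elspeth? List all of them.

Directly stated before Elspeth: Cassia, Dorin, and Gisela.
Corvin reaches Elspeth via Corvin → Dorin → Elspeth.
Fendrel reaches Elspeth via Fendrel → Harald → Cassia → Elspeth.
Harald reaches Elspeth via Harald → Cassia → Elspeth.
Likewise Maren and Oswin each reach Elspeth by chaining the stated constraints.
No chain forces Berengar (or any of the others) ahead of Elspeth.

Cassia, Corvin, Dorin, Fendrel, Gisela, Harald, Maren, Oswin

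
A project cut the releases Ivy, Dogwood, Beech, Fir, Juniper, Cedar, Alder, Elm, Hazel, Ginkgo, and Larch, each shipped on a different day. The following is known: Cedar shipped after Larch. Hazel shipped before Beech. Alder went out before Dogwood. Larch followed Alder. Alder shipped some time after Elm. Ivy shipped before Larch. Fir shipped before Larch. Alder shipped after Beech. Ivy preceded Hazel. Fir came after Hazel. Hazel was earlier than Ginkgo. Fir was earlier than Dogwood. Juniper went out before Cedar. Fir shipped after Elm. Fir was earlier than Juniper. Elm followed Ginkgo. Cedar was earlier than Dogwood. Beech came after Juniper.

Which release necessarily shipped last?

Dogwood

Every other release has a chain of constraints placing it before Dogwood, so Dogwood is last.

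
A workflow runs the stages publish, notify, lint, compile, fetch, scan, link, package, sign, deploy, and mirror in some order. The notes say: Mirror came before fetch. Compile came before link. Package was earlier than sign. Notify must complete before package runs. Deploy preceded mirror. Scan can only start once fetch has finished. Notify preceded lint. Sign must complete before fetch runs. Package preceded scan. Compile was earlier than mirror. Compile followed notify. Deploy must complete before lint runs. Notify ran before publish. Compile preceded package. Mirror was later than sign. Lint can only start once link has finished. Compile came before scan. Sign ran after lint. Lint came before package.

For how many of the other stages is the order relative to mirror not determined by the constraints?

Forced before mirror: compile, deploy, link, lint, notify, package, and sign; forced after mirror: fetch and scan.
That leaves publish with no forced order relative to mirror — 1.

1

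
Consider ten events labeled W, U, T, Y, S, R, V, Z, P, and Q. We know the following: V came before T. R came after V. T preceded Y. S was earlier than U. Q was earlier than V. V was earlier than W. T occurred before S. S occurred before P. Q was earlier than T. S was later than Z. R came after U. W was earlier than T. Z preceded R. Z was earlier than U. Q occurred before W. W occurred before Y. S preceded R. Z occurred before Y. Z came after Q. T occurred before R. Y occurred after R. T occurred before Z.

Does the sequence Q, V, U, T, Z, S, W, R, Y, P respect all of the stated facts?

no

The constraints require W before T, but in the proposed sequence T appears ahead of W. That one violation is enough.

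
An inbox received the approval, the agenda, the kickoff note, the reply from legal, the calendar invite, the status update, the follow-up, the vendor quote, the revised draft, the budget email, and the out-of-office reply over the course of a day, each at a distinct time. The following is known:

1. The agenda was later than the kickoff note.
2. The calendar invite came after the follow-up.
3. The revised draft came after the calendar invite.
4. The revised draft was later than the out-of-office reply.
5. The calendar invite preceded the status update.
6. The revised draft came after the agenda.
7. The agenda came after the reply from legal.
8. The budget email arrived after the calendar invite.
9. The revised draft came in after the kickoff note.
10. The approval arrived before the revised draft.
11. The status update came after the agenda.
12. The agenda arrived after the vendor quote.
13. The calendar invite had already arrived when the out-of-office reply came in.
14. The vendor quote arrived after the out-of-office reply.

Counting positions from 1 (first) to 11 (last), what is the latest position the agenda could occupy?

The agenda must come before the revised draft and the status update — 2 messages forced after it.
Everything else can be placed before the agenda in some valid order, so the agenda can sit as late as position 11 − 2 = 9.

9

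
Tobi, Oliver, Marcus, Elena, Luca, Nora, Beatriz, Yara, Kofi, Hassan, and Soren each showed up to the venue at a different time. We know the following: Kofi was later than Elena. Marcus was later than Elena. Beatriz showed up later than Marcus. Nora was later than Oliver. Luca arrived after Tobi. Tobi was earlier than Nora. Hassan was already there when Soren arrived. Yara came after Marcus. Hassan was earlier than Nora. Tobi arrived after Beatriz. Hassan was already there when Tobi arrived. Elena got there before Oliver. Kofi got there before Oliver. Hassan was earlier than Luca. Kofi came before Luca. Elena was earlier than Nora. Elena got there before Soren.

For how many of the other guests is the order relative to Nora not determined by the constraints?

Forced before Nora: Beatriz, Elena, Hassan, Kofi, Marcus, Oliver, and Tobi.
That leaves Luca, Soren, and Yara with no forced order relative to Nora — 3.

3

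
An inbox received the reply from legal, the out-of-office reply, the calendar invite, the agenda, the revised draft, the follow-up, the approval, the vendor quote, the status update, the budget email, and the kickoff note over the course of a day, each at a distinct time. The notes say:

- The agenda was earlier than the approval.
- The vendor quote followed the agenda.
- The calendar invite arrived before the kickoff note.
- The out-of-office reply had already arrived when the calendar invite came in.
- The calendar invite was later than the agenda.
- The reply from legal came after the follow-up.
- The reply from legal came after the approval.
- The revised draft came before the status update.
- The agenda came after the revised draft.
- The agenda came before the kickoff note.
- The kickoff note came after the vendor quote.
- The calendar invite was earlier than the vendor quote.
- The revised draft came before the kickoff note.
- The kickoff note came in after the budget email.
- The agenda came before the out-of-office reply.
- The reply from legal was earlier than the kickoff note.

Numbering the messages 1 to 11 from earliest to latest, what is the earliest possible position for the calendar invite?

4

The agenda, the out-of-office reply, and the revised draft must all come before the calendar invite — 3 forced predecessors.
Nothing else is forced ahead of the calendar invite, so its earliest slot is position 3 + 1 = 4.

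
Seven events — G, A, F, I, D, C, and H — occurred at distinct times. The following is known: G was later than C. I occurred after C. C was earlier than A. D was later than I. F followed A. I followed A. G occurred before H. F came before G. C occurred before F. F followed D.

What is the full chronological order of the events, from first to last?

The constraints fix every adjacent pair, so only one ordering works:
C → A → I → D → F → G → H.

C, A, I, D, F, G, H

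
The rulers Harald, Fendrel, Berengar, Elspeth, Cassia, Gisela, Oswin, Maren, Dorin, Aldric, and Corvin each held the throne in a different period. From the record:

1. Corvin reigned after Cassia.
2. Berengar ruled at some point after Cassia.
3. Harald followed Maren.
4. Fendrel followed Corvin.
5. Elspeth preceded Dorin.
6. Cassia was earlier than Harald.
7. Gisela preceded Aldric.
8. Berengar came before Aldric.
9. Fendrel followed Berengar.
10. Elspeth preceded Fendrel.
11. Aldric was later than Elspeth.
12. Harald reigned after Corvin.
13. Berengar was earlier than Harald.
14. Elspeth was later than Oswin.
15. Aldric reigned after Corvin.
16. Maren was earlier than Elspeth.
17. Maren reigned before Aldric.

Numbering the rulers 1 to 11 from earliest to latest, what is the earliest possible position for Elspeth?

Maren and Oswin must both come before Elspeth — 2 forced predecessors.
Nothing else is forced ahead of Elspeth, so their earliest slot is position 2 + 1 = 3.

3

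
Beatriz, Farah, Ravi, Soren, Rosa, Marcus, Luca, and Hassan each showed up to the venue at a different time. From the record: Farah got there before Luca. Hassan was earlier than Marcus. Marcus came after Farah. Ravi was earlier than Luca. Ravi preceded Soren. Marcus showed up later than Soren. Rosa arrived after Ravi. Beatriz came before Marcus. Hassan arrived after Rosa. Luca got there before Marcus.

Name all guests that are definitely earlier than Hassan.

Directly stated before Hassan: Rosa.
Ravi reaches Hassan via Ravi → Rosa → Hassan.

Ravi, Rosa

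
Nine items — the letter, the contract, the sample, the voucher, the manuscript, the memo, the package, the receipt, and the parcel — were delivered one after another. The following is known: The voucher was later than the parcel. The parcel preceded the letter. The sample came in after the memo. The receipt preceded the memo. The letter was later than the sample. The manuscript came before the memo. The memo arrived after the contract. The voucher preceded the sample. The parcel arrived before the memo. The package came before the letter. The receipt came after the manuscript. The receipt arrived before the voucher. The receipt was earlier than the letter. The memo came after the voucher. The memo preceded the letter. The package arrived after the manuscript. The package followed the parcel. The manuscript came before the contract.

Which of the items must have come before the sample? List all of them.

the contract, the manuscript, the memo, the parcel, the receipt, the voucher

Directly stated before the sample: the memo and the voucher.
The contract reaches the sample via the contract → the memo → the sample.
The manuscript reaches the sample via the manuscript → the memo → the sample.
The parcel reaches the sample via the parcel → the memo → the sample.
Likewise the receipt reaches the sample by chaining the stated constraints.
No chain forces the letter (or any of the others) ahead of the sample.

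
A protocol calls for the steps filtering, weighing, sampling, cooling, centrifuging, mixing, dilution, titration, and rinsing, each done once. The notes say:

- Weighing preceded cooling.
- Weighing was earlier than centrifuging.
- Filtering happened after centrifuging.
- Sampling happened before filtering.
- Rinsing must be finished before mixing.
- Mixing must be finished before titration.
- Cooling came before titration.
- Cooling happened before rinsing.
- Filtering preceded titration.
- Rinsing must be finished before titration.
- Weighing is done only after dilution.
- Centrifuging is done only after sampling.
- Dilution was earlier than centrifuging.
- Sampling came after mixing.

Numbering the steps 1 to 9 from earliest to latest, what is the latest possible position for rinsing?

4

Rinsing must come before centrifuging, filtering, mixing, sampling, and titration — 5 steps forced after it.
Everything else can be placed before rinsing in some valid order, so rinsing can sit as late as position 9 − 5 = 4.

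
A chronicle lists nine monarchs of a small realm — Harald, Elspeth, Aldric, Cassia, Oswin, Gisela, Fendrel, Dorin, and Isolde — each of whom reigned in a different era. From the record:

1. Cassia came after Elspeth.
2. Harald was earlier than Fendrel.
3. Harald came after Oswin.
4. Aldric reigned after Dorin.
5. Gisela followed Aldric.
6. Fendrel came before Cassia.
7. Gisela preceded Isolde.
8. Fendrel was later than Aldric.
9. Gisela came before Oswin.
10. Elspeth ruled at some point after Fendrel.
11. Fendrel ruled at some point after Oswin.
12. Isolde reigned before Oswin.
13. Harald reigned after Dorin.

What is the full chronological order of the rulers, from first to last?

Dorin, Aldric, Gisela, Isolde, Oswin, Harald, Fendrel, Elspeth, Cassia

The constraints fix every adjacent pair, so only one ordering works:
Dorin → Aldric → Gisela → Isolde → Oswin → Harald → Fendrel → Elspeth → Cassia.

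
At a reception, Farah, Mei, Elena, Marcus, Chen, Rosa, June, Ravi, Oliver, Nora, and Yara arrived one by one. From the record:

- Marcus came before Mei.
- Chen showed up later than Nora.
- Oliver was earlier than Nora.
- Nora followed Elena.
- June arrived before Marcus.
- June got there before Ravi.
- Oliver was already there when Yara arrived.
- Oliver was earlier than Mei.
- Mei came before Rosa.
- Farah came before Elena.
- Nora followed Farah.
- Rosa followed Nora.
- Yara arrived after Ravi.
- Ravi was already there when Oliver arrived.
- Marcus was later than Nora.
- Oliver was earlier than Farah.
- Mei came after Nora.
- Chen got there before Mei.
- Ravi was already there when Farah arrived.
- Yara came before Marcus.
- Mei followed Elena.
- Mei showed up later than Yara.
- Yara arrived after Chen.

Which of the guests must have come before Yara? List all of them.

Chen, Elena, Farah, June, Nora, Oliver, Ravi

Directly stated before Yara: Chen, Oliver, and Ravi.
Elena reaches Yara via Elena → Nora → Chen → Yara.
Farah reaches Yara via Farah → Nora → Chen → Yara.
June reaches Yara via June → Ravi → Yara.
Likewise Nora reaches Yara by chaining the stated constraints.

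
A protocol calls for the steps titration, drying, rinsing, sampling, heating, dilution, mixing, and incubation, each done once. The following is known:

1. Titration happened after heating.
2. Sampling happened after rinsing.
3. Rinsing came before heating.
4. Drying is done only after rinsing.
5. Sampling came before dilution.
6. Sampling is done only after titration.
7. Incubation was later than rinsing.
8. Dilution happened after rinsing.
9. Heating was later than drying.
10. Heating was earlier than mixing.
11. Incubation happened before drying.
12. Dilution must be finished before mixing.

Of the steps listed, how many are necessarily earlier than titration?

4

Directly stated before titration: heating.
Drying reaches titration via drying → heating → titration.
Incubation reaches titration via incubation → drying → heating → titration.
Rinsing reaches titration via rinsing → heating → titration.
That's drying, heating, incubation, and rinsing — 4 in all.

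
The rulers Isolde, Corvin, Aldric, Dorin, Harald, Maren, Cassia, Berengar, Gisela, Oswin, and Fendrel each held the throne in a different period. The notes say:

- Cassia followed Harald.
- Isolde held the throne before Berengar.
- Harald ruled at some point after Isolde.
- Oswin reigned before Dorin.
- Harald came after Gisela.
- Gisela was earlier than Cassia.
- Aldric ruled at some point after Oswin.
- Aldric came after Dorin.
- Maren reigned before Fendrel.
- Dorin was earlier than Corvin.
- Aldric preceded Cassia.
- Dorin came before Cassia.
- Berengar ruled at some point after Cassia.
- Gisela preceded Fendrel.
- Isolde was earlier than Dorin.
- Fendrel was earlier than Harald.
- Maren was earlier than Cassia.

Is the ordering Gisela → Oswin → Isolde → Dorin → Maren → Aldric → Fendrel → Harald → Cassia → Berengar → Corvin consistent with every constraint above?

yes

Check each stated constraint against the proposed order — e.g. Dorin is ahead of Corvin; Gisela is ahead of Cassia. Every pair is in the required order; nothing is violated.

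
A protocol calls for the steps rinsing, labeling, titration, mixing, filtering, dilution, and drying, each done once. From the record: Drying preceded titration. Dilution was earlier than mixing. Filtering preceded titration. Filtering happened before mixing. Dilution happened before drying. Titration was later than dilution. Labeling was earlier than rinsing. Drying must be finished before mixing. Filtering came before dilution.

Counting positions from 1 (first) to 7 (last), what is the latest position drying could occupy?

Drying must come before mixing and titration — 2 steps forced after it.
Everything else can be placed before drying in some valid order, so drying can sit as late as position 7 − 2 = 5.

5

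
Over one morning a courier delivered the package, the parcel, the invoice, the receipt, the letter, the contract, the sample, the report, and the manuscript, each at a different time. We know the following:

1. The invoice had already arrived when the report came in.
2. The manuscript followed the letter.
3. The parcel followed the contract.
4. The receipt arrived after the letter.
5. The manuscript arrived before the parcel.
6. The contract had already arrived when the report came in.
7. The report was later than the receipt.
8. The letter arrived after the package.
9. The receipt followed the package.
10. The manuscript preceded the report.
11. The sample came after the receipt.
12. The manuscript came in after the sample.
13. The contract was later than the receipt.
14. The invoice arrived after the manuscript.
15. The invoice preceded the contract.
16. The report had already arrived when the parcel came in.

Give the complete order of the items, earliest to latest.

The constraints fix every adjacent pair, so only one ordering works:
the package → the letter → the receipt → the sample → the manuscript → the invoice → the contract → the report → the parcel.

the package, the letter, the receipt, the sample, the manuscript, the invoice, the contract, the report, the parcel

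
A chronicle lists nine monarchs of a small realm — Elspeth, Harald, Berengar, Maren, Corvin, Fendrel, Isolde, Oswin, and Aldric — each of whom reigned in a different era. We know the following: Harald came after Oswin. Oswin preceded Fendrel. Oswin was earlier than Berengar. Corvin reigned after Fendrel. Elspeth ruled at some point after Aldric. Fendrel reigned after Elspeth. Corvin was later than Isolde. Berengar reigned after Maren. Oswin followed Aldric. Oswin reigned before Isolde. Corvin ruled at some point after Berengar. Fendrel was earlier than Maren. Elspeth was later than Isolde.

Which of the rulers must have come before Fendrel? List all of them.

Aldric, Elspeth, Isolde, Oswin

Directly stated before Fendrel: Elspeth and Oswin.
Aldric reaches Fendrel via Aldric → Oswin → Fendrel.
Isolde reaches Fendrel via Isolde → Elspeth → Fendrel.
No chain forces Berengar (or any of the others) ahead of Fendrel.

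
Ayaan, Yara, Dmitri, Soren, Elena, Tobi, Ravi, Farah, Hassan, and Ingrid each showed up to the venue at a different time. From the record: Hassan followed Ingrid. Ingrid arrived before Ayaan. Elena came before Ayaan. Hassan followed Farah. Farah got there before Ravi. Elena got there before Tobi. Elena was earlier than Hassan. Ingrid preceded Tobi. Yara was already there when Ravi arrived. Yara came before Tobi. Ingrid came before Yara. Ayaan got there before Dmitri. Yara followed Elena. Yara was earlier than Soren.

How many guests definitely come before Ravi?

Directly stated before Ravi: Farah and Yara.
Elena reaches Ravi via Elena → Yara → Ravi.
Ingrid reaches Ravi via Ingrid → Yara → Ravi.
That's Elena, Farah, Ingrid, and Yara — 4 in all.

4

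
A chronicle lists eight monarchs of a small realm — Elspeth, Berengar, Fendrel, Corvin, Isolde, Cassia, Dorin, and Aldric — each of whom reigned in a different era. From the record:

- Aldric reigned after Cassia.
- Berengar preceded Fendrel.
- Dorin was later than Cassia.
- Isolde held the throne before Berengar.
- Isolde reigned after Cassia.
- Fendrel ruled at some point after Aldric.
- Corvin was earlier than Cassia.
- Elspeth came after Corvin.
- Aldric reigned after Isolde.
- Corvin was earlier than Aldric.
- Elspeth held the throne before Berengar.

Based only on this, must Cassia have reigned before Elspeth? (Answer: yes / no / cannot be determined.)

cannot be determined

No chain of stated constraints runs from Cassia to Elspeth, and none runs from Elspeth to Cassia either.
So the relative order of Cassia and Elspeth is not fixed by the given facts.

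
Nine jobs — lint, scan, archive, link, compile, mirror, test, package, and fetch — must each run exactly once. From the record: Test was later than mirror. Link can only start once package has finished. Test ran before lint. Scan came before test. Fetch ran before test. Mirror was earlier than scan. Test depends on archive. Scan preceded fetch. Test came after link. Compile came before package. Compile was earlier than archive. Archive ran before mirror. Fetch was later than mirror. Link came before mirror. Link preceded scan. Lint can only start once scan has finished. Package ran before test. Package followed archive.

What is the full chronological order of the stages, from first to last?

The constraints fix every adjacent pair, so only one ordering works:
compile → archive → package → link → mirror → scan → fetch → test → lint.

compile, archive, package, link, mirror, scan, fetch, test, lint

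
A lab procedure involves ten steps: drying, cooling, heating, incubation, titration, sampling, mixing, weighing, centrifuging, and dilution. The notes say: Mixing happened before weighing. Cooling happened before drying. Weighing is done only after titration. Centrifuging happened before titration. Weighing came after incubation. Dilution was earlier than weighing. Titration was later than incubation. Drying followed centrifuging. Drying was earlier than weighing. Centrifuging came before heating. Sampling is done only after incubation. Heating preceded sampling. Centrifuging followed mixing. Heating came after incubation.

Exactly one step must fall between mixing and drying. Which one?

Tracing the constraints gives mixing → centrifuging → drying, so centrifuging sits after mixing and before drying.
No other step is forced both after mixing and before drying.

centrifuging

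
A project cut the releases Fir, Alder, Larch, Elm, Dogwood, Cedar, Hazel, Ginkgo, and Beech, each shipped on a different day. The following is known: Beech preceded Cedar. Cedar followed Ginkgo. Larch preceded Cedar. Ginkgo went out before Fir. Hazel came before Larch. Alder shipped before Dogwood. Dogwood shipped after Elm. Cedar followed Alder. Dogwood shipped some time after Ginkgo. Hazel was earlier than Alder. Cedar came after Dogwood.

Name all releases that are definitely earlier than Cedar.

Alder, Beech, Dogwood, Elm, Ginkgo, Hazel, Larch

Directly stated before Cedar: Alder, Beech, Dogwood, Ginkgo, and Larch.
Elm reaches Cedar via Elm → Dogwood → Cedar.
Hazel reaches Cedar via Hazel → Alder → Cedar.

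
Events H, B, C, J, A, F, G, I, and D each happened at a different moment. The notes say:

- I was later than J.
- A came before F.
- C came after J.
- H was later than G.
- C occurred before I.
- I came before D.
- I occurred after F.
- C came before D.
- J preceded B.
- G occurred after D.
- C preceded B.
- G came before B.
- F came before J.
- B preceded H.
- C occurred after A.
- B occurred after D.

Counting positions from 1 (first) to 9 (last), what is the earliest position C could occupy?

A, F, and J must all come before C — 3 forced predecessors.
Nothing else is forced ahead of C, so its earliest slot is position 3 + 1 = 4.

4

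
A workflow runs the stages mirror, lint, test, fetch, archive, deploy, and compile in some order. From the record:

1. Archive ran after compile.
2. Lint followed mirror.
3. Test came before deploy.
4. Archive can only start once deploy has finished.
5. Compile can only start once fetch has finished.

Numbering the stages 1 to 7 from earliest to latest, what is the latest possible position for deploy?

6

Deploy must come before archive — 1 stage forced after it.
Everything else can be placed before deploy in some valid order, so deploy can sit as late as position 7 − 1 = 6.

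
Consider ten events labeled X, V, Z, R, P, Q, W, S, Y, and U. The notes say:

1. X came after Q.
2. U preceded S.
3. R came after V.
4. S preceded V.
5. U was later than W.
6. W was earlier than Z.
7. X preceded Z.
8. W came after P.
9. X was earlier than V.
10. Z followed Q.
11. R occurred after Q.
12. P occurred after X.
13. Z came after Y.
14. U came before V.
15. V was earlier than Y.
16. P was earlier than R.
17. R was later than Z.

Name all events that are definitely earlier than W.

Directly stated before W: P.
Q reaches W via Q → X → P → W.
X reaches W via X → P → W.
No chain forces V (or any of the others) ahead of W.

P, Q, X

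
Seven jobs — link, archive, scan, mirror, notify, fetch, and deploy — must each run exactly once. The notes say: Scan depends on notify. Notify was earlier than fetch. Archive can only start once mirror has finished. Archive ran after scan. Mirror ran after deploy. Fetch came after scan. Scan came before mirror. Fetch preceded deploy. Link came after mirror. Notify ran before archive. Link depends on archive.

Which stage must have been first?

Notify has a chain of constraints placing it before every other stage, so notify must be first.

notify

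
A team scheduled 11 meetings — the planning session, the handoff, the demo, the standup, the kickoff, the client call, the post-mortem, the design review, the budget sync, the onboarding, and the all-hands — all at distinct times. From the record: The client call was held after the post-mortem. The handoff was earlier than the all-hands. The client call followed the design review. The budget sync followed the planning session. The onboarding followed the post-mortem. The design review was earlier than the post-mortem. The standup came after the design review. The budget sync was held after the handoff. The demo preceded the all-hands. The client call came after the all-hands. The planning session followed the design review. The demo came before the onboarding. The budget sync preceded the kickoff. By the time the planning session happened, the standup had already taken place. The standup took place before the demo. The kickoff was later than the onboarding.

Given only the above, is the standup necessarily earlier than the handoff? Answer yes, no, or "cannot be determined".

cannot be determined

No chain of stated constraints runs from the standup to the handoff, and none runs from the handoff to the standup either.
So the relative order of the standup and the handoff is not fixed by the given facts.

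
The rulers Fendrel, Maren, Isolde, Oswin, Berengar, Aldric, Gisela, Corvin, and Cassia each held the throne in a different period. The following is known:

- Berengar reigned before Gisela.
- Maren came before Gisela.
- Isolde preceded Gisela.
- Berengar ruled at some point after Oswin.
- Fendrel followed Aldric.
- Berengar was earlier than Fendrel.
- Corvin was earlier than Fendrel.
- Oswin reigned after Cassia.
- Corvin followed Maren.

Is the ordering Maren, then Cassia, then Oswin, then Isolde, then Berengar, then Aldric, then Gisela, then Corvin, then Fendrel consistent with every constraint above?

yes

Check each stated constraint against the proposed order — e.g. Maren is ahead of Gisela; Maren is ahead of Corvin. Every pair is in the required order; nothing is violated.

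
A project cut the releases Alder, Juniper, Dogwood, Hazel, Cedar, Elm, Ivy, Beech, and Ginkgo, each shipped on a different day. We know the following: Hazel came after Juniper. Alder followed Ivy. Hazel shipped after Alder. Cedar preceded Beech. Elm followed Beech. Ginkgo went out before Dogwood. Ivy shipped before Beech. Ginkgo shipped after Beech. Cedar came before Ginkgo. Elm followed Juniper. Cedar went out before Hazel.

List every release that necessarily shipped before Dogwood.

Directly stated before Dogwood: Ginkgo.
Beech reaches Dogwood via Beech → Ginkgo → Dogwood.
Cedar reaches Dogwood via Cedar → Ginkgo → Dogwood.
Ivy reaches Dogwood via Ivy → Beech → Ginkgo → Dogwood.

Beech, Cedar, Ginkgo, Ivy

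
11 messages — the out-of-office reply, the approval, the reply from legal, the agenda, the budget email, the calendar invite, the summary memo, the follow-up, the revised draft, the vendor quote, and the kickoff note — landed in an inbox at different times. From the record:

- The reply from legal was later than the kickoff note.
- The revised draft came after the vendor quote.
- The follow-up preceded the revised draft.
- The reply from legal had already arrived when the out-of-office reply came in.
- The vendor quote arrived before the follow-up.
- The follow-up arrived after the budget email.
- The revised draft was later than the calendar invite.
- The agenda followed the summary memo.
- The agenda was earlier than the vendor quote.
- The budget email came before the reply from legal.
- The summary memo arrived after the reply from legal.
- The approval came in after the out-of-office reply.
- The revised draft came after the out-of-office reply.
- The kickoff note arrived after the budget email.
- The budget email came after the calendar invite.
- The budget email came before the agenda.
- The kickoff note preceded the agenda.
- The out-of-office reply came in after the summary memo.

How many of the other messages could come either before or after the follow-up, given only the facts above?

Forced before the follow-up: the agenda, the budget email, the calendar invite, the kickoff note, the reply from legal, the summary memo, and the vendor quote; forced after the follow-up: the revised draft.
That leaves the approval and the out-of-office reply with no forced order relative to the follow-up — 2.

2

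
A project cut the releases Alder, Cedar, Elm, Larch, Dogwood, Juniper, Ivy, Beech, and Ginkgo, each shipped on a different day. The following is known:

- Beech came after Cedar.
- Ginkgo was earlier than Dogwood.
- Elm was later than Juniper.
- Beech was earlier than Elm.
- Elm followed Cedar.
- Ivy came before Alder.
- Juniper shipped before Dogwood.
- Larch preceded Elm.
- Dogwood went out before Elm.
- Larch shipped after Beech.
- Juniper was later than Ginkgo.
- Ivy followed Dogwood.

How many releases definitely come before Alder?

4

Directly stated before Alder: Ivy.
Dogwood reaches Alder via Dogwood → Ivy → Alder.
Ginkgo reaches Alder via Ginkgo → Dogwood → Ivy → Alder.
Juniper reaches Alder via Juniper → Dogwood → Ivy → Alder.
No chain forces Beech (or any of the others) ahead of Alder.
That's Dogwood, Ginkgo, Ivy, and Juniper — 4 in all.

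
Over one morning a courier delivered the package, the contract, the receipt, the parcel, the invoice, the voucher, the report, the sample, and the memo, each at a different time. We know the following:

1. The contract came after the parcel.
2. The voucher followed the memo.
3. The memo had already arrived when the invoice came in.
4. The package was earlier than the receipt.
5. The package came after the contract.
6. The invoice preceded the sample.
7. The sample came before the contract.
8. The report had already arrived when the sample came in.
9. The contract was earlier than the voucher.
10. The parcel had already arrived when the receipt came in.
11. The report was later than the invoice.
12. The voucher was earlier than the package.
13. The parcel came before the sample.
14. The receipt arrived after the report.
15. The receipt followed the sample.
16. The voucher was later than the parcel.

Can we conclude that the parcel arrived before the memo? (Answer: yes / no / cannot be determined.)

No chain of stated constraints runs from the parcel to the memo, and none runs from the memo to the parcel either.
So the relative order of the parcel and the memo is not fixed by the given facts.

cannot be determined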